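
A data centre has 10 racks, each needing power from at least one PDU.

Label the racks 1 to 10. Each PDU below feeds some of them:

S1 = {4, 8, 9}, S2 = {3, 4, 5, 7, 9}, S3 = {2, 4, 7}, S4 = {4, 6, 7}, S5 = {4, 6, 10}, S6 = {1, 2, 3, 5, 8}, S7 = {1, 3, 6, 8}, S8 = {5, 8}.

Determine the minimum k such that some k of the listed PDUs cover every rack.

Take {S2, S5, S6}. Their union is {1, 2, 3, 4, 5, 6, 7, 8, 9, 10}, which is all 10 racks.
Only S5 contains 10, so S5 is forced; the remaining 7 racks need at least 2 more PDUs (each remaining PDU adds at most 5) — so at least 3 PDUs are needed, and 3 is optimal.

3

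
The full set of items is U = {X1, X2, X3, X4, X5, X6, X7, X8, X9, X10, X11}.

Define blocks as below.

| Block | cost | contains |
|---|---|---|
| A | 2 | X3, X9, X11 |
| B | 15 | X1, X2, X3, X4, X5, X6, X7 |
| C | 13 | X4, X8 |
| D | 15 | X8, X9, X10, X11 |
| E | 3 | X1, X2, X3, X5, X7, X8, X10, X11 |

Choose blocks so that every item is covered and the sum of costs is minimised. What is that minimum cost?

20

A, B, E together cover every item (A ∪ B ∪ E = {X1, X2, X3, X4, X5, X6, X7, X8, X9, X10, X11}); total cost 2 + 15 + 3 = 20.
No covering selection has total cost below 20.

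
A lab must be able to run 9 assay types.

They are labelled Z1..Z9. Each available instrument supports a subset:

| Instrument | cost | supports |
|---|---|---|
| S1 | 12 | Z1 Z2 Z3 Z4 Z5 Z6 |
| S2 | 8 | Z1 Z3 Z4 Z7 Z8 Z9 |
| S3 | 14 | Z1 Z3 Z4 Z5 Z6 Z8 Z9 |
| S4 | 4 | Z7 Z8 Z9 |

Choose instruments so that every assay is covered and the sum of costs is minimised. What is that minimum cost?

S1, S4 together cover every assay (S1 ∪ S4 = {Z1, Z2, Z3, Z4, Z5, Z6, Z7, Z8, Z9}); total cost 12 + 4 = 16.
The greedy pick S2, S1 costs 20; no covering selection beats 16.

16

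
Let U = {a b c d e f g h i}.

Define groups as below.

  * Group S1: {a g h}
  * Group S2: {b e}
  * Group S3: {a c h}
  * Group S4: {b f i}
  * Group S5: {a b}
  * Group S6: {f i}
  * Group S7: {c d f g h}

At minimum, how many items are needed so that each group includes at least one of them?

3

Take T = {a, b, f}. Each listed group contains at least one of these, so T is a hitting set of size 3.
The groups S2, S3, S6 are pairwise disjoint, so any hitting set needs a separate item for each — at least 3. Hence 3 is optimal.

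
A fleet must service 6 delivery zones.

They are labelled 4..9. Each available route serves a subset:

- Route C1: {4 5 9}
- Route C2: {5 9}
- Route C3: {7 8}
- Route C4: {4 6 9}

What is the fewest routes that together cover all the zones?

C1 and C3 and C4 together: C1 ∪ C3 ∪ C4 = {4, 5, 6, 7, 8, 9} — every zone is covered.
Only C4 contains 6, so C4 is forced; the remaining 3 zones need at least 2 more routes (each remaining route adds at most 2) — so at least 3 routes are needed, and 3 is optimal.

3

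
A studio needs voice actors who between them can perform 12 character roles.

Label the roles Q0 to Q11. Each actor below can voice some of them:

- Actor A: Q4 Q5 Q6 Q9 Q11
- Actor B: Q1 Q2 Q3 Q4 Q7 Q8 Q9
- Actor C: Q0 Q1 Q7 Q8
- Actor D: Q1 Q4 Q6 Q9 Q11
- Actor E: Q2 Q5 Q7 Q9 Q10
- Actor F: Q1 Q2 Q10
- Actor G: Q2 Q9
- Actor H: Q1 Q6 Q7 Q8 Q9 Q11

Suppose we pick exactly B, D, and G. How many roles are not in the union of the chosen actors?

3

Union of B, D, G = {Q1, Q2, Q3, Q4, Q6, Q7, Q8, Q9, Q11}.
Not covered: Q0, Q5, Q10 — 3 roles.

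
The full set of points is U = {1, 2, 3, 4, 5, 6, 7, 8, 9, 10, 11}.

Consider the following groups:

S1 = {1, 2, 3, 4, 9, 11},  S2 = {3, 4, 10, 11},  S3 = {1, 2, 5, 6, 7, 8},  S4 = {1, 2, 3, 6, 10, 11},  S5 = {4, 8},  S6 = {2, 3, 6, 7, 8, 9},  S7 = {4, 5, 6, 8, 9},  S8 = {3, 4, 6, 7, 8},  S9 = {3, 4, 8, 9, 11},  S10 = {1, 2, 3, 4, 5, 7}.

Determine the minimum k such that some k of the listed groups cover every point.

3

S1 and S3 and S4 together: S1 ∪ S3 ∪ S4 = {1, 2, 3, 4, 5, 6, 7, 8, 9, 10, 11} — every point is covered.
No 2 of the 10 groups cover everything (all 45 combinations miss at least one point), so 3 is optimal.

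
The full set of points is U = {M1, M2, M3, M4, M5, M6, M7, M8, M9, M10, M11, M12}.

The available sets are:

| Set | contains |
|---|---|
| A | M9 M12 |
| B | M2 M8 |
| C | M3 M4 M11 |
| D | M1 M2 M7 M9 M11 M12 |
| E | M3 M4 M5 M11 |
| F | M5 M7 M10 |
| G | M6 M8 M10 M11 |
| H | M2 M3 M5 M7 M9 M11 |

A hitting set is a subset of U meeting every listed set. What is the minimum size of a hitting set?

4

Take T = {M3, M7, M8, M9}. Each listed set contains at least one of these, so T is a hitting set of size 4.
The sets A, B, C, F are pairwise disjoint, so any hitting set needs a separate point for each — at least 4. Hence 4 is optimal.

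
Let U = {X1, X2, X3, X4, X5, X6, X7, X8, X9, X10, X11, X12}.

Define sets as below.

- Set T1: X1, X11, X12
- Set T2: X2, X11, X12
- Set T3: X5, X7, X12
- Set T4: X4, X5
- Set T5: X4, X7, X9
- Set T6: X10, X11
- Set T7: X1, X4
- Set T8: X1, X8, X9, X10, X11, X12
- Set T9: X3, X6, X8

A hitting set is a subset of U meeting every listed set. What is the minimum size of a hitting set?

4

Take H = {X3, X4, X5, X11}. Each listed set contains at least one of these, so H is a hitting set of size 4.
The sets T3, T6, T7, T9 are pairwise disjoint, so any hitting set needs a separate item for each — at least 4. Hence 4 is optimal.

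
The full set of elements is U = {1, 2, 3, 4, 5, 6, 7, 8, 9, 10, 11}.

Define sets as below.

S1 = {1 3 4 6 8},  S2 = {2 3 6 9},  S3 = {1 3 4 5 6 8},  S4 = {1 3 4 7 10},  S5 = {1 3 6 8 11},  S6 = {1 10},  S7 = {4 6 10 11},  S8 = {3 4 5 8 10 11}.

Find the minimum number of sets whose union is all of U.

3

S2 and S4 and S8 together: S2 ∪ S4 ∪ S8 = {1, 2, 3, 4, 5, 6, 7, 8, 9, 10, 11} — every element is covered.
Only S2 contains 2, so S2 is forced; the remaining 7 elements need at least 2 more sets (each remaining set adds at most 5) — so at least 3 sets are needed, and 3 is optimal.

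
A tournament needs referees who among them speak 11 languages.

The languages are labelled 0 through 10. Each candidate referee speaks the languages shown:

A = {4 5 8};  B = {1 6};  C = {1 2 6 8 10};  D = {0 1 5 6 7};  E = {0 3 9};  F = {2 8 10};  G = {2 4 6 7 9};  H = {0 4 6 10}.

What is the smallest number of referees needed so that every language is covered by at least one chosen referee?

4

Take {D, E, F, H}. Their union is {0, 1, 2, 3, 4, 5, 6, 7, 8, 9, 10}, which is all 11 languages.
No 3 of the 8 referees cover everything (all 56 combinations miss at least one language), so 4 is optimal.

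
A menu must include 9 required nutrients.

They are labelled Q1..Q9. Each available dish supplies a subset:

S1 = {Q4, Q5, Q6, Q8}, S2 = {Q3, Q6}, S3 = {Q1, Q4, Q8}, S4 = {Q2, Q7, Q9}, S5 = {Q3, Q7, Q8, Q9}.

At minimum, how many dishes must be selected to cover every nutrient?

Take {S1, S3, S4, S5}. Their union is {Q1, Q2, Q3, Q4, Q5, Q6, Q7, Q8, Q9}, which is all 9 nutrients.
No 3 of the 5 dishes cover everything (all 10 combinations miss at least one nutrient), so 4 is optimal.

4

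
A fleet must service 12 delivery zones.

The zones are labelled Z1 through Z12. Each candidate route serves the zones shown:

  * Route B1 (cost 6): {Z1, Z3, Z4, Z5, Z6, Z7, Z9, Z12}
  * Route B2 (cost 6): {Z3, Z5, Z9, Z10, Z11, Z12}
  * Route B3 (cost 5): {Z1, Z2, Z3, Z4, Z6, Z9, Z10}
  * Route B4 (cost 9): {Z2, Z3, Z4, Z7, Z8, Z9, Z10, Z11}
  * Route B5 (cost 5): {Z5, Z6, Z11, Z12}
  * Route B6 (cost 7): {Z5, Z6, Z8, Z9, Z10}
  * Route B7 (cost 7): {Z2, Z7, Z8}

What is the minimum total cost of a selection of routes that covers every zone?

B1, B4 together cover every zone (B1 ∪ B4 = {Z1, Z2, Z3, Z4, Z5, Z6, Z7, Z8, Z9, Z10, Z11, Z12}); total cost 6 + 9 = 15.
The greedy pick B3, B5, B7 costs 17; no covering selection beats 15.

15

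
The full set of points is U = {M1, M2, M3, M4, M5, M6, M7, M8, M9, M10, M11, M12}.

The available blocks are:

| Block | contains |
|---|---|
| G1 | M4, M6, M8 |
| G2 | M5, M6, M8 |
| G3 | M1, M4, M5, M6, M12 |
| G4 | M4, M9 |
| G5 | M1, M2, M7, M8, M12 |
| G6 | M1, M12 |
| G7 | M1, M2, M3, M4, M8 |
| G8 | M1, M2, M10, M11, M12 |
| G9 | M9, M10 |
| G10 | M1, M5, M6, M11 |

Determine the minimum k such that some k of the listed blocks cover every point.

G5, G7, G9, and G10 cover everything between them: the union {M1, M2, M3, M4, M5, M6, M7, M8, M9, M10, M11, M12} is all of U.
Only G7 contains M3, so G7 is forced; the remaining 7 points need at least 3 more blocks (each remaining block adds at most 3) — so at least 4 blocks are needed, and 4 is optimal.

4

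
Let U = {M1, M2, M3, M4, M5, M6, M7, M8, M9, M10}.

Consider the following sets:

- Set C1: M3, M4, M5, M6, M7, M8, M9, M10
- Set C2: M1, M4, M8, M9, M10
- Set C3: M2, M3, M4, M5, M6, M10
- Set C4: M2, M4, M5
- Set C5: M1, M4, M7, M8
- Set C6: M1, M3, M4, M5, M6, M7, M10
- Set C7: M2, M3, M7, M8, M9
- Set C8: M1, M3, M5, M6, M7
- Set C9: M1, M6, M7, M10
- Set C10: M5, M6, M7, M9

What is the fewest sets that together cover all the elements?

Take {C6, C7}. Their union is {M1, M2, M3, M4, M5, M6, M7, M8, M9, M10}, which is all 10 elements.
No single set has all 10 elements (the largest, C1, has 8), so 2 is optimal.

2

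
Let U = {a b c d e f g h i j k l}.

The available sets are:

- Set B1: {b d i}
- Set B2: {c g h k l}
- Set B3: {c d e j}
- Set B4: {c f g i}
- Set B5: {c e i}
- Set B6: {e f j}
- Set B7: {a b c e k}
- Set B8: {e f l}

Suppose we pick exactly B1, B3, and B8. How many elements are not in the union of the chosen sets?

4

Union of B1, B3, B8 = {b, c, d, e, f, i, j, l}.
Not covered: a, g, h, k — 4 elements.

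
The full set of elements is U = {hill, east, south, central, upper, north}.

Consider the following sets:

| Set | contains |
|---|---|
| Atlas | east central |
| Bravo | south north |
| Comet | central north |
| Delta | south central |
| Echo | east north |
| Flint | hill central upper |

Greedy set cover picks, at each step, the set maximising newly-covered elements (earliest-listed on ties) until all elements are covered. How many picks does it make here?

3

Greedy: pick Flint (covers 3 new) → pick Bravo (covers 2 new) → pick Atlas (covers 1 new). Total picks: 3.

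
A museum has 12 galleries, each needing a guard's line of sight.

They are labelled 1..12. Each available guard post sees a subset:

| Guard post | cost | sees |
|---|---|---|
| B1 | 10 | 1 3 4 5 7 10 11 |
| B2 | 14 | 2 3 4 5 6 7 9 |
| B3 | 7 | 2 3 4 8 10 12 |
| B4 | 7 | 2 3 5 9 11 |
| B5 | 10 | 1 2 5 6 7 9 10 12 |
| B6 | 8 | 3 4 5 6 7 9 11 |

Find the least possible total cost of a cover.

B3, B4, B5 together cover every gallery (B3 ∪ B4 ∪ B5 = {1, 2, 3, 4, 5, 6, 7, 8, 9, 10, 11, 12}); total cost 7 + 7 + 10 = 24.
The greedy pick B6, B3, B1 costs 25; no covering selection beats 24.

24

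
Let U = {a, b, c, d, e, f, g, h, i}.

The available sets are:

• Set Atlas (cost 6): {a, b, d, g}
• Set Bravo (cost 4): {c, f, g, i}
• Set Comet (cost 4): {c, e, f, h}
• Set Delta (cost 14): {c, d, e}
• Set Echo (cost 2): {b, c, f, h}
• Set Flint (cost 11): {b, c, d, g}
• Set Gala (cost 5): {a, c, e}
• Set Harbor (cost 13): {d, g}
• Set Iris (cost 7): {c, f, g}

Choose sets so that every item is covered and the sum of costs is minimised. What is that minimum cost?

14

Atlas, Bravo, Comet together cover every item (Atlas ∪ Bravo ∪ Comet = {a, b, c, d, e, f, g, h, i}); total cost 6 + 4 + 4 = 14.
The greedy pick Echo, Atlas, Bravo, Comet costs 16; no covering selection beats 14.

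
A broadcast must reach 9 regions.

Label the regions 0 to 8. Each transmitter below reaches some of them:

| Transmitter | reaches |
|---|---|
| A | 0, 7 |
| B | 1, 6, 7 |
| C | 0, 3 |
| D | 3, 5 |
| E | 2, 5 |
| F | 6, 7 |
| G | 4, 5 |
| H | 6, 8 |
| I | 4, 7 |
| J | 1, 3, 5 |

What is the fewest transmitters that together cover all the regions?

5

Take {B, C, E, H, I}. Their union is {0, 1, 2, 3, 4, 5, 6, 7, 8}, which is all 9 regions.
No 4 of the 10 transmitters cover everything (all 210 combinations miss at least one region), so 5 is optimal.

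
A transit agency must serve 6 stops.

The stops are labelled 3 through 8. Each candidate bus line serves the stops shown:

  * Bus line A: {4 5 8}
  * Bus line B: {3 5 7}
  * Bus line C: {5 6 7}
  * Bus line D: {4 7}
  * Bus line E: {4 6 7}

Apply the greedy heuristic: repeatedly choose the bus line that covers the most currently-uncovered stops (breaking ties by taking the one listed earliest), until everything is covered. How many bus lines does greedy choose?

3

Greedy: pick A (covers 3 new) → pick B (covers 2 new) → pick C (covers 1 new). Total picks: 3.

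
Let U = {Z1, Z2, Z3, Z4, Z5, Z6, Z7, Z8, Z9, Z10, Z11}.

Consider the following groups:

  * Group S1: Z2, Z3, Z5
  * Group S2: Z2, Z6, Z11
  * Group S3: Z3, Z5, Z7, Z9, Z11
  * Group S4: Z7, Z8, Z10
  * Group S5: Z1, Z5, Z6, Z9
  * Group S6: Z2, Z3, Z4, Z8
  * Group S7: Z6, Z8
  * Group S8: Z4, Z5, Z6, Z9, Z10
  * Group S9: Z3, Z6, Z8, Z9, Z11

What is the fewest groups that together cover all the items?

4

S4 and S5 and S6 and S9 together: S4 ∪ S5 ∪ S6 ∪ S9 = {Z1, Z2, Z3, Z4, Z5, Z6, Z7, Z8, Z9, Z10, Z11} — every item is covered.
No 3 of the 9 groups cover everything (all 84 combinations miss at least one item), so 4 is optimal.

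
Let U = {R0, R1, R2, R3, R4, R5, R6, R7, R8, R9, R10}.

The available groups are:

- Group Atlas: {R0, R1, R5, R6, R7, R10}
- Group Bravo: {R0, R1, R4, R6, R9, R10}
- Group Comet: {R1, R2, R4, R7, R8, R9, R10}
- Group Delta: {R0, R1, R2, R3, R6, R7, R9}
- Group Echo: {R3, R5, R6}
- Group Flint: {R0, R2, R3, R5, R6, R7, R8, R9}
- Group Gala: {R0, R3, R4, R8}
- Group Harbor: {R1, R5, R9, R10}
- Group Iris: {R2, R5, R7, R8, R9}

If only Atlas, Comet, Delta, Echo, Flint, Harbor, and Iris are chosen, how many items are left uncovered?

Union of Atlas, Comet, Delta, Echo, Flint, Harbor, Iris = {R0, R1, R2, R3, R4, R5, R6, R7, R8, R9, R10} — that's every item, so 0 are uncovered.

0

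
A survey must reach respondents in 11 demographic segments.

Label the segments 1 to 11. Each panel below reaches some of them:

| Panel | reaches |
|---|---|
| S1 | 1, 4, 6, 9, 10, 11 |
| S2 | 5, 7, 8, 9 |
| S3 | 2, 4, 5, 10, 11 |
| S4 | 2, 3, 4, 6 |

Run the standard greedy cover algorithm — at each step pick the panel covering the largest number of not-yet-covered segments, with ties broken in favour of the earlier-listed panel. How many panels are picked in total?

3

Greedy: pick S1 (covers 6 new) → pick S2 (covers 3 new) → pick S4 (covers 2 new). Total picks: 3.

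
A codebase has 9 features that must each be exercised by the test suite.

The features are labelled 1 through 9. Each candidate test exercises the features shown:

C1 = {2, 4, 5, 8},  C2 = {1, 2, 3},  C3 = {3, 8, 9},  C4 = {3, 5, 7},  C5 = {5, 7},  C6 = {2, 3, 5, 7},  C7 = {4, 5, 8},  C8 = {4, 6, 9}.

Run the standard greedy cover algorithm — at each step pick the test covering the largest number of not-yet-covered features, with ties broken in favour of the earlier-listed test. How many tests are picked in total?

4

Greedy: pick C1 (covers 4 new) → pick C2 (covers 2 new) → pick C8 (covers 2 new) → pick C4 (covers 1 new). Total picks: 4.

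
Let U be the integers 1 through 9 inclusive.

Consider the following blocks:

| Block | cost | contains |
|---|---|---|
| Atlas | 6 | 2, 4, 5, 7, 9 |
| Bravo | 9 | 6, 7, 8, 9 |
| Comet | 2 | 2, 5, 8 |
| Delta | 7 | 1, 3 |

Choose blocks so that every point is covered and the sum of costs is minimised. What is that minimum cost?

Atlas, Bravo, Delta together cover every point (Atlas ∪ Bravo ∪ Delta = {1, 2, 3, 4, 5, 6, 7, 8, 9}); total cost 6 + 9 + 7 = 22.
The greedy pick Comet, Atlas, Delta, Bravo costs 24; no covering selection beats 22.

22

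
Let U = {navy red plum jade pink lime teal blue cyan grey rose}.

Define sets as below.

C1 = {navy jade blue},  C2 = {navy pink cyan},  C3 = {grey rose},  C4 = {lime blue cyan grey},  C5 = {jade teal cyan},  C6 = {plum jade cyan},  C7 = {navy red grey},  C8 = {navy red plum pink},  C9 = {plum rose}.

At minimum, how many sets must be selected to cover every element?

4

C4 and C5 and C8 and C9 together: C4 ∪ C5 ∪ C8 ∪ C9 = {navy, red, plum, jade, pink, lime, teal, blue, cyan, grey, rose} — every element is covered.
No 3 of the 9 sets cover everything (all 84 combinations miss at least one element), so 4 is optimal.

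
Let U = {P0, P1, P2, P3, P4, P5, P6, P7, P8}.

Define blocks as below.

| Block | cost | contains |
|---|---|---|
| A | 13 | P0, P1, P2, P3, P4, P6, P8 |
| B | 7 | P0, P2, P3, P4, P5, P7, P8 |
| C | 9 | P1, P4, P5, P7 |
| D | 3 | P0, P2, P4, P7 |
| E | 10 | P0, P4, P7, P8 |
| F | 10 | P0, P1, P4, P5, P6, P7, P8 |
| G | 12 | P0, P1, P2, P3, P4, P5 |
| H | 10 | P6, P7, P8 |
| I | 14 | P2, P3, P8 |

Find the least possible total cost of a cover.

17

B, F together cover every item (B ∪ F = {P0, P1, P2, P3, P4, P5, P6, P7, P8}); total cost 7 + 10 = 17.
The greedy pick D, B, F costs 20; no covering selection beats 17.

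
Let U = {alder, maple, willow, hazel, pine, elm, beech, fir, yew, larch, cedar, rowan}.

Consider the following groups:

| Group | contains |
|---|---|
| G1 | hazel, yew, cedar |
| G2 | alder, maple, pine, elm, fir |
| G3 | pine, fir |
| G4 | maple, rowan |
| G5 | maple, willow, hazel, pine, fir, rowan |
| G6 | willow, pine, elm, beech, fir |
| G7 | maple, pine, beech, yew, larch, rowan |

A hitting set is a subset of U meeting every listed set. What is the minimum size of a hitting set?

3

The 3 elements {maple, fir, yew} hit every group.
The groups G1, G3, G4 are pairwise disjoint, so any hitting set needs a separate element for each — at least 3. Hence 3 is optimal.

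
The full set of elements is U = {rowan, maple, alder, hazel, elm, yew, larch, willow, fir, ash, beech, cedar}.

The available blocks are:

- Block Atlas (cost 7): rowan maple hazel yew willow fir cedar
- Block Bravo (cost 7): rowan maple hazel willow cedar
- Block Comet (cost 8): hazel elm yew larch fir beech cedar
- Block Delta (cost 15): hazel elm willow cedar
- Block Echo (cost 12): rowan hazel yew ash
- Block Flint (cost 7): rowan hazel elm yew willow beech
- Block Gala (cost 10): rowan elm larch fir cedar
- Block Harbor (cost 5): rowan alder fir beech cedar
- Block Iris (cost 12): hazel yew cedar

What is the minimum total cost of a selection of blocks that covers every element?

Atlas, Comet, Echo, Harbor together cover every element (Atlas ∪ Comet ∪ Echo ∪ Harbor = {rowan, maple, alder, hazel, elm, yew, larch, willow, fir, ash, beech, cedar}); total cost 7 + 8 + 12 + 5 = 32.
No covering selection has total cost below 32.

32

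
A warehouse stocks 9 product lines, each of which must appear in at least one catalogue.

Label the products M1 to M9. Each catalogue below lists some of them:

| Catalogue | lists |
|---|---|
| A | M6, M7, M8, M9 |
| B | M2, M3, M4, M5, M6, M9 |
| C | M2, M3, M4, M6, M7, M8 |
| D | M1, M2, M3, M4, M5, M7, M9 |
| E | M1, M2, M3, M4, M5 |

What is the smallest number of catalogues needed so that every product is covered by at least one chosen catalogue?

2

Take {A, D}. Their union is {M1, M2, M3, M4, M5, M6, M7, M8, M9}, which is all 9 products.
No single catalogue has all 9 products (the largest, D, has 7), so 2 is optimal.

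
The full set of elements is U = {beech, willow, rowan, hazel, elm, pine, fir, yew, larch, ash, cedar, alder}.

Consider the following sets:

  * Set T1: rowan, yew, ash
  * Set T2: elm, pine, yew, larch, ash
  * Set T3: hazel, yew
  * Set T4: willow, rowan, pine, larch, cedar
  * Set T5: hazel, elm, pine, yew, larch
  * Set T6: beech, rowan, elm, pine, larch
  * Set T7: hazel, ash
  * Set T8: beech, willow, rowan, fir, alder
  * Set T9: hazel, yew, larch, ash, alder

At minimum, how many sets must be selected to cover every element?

4

T4 and T5 and T8 and T9 together: T4 ∪ T5 ∪ T8 ∪ T9 = {beech, willow, rowan, hazel, elm, pine, fir, yew, larch, ash, cedar, alder} — every element is covered.
No 3 of the 9 sets cover everything (all 84 combinations miss at least one element), so 4 is optimal.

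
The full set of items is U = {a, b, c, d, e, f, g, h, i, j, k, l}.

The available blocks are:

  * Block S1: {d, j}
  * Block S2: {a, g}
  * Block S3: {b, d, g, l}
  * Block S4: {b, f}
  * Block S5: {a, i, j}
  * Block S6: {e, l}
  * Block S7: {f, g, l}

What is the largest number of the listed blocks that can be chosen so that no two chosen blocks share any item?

S1, S2, S4, S6 are pairwise disjoint (S1={d,j}; S2={a,g}; S4={b,f}; S6={e,l}).
Every remaining block overlaps one of these, and no 5 of the listed blocks are pairwise disjoint, so 4 is the maximum.

4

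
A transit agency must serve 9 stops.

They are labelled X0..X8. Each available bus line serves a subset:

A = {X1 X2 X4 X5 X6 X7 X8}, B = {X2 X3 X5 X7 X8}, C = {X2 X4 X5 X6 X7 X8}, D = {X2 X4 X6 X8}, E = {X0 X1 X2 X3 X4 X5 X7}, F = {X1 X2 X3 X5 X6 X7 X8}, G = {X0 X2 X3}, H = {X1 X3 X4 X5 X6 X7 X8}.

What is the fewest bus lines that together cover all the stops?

Take {G, H}. Their union is {X0, X1, X2, X3, X4, X5, X6, X7, X8}, which is all 9 stops.
No single bus line has all 9 stops (the largest, A, has 7), so 2 is optimal.

2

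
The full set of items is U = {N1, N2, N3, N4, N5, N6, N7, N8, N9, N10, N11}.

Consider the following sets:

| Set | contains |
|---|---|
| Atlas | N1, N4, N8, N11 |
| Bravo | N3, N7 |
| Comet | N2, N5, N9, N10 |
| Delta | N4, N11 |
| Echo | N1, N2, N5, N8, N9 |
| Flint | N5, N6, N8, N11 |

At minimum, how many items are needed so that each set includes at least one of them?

H = {N4, N5, N7} meets every set (each contains at least one member of H), and |H| = 3.
The sets Bravo, Delta, Echo are pairwise disjoint, so any hitting set needs a separate item for each — at least 3. Hence 3 is optimal.

3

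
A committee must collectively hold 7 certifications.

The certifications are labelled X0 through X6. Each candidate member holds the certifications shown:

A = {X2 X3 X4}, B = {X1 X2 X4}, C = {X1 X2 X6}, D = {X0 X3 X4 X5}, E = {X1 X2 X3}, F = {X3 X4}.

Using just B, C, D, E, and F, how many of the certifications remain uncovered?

Union of B, C, D, E, F = {X0, X1, X2, X3, X4, X5, X6} — that's every certification, so 0 are uncovered.

0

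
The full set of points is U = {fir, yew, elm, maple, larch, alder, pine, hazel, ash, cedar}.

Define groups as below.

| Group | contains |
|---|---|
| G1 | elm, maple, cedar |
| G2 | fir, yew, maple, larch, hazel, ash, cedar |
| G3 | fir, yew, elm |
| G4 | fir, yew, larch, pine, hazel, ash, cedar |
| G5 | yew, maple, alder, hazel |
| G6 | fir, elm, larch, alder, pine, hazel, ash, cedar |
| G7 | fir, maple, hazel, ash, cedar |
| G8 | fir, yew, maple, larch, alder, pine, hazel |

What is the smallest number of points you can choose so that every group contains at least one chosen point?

2

H = {elm, hazel} meets every group (each contains at least one member of H), and |H| = 2.
No single point lies in every group, so at least 2 are needed and 2 is optimal.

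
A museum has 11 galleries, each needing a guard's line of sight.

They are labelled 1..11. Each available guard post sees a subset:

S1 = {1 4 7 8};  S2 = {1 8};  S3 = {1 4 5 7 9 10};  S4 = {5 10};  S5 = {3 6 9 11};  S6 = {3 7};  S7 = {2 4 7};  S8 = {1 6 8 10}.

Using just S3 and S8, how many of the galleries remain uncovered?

Union of S3, S8 = {1, 4, 5, 6, 7, 8, 9, 10}.
Not covered: 2, 3, 11 — 3 galleries.

3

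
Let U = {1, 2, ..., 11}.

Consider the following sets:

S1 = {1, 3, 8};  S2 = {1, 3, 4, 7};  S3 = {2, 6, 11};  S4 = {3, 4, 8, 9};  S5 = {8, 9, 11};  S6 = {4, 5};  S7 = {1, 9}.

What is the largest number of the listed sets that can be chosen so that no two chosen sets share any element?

S3, S6, S7 are pairwise disjoint (S3={2,6,11}; S6={4,5}; S7={1,9}).
Every remaining set overlaps one of these, and no 4 of the listed sets are pairwise disjoint, so 3 is the maximum.

3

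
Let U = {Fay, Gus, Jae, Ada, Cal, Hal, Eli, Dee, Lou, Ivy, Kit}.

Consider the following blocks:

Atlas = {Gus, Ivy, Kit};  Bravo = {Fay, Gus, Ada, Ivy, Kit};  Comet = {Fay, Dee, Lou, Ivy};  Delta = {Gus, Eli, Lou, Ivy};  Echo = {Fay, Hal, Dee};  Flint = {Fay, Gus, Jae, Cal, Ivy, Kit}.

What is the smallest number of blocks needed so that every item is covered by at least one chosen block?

Take {Bravo, Delta, Echo, Flint}. Their union is {Fay, Gus, Jae, Ada, Cal, Hal, Eli, Dee, Lou, Ivy, Kit}, which is all 11 items.
Only Flint contains Jae, so Flint is forced; the remaining 5 items need at least 3 more blocks (each remaining block adds at most 2) — so at least 4 blocks are needed, and 4 is optimal.

4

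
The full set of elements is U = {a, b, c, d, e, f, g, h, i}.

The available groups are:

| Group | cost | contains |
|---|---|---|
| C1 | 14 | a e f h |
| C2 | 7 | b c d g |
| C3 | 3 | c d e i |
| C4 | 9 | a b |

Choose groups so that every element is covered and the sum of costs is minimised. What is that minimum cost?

24

C1, C2, C3 together cover every element (C1 ∪ C2 ∪ C3 = {a, b, c, d, e, f, g, h, i}); total cost 14 + 7 + 3 = 24.
No covering selection has total cost below 24.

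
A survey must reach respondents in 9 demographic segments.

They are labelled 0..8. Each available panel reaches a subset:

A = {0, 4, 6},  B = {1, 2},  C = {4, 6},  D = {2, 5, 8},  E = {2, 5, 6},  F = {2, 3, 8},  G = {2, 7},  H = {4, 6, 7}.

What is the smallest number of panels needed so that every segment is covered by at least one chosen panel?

5

Take {A, B, D, F, G}. Their union is {0, 1, 2, 3, 4, 5, 6, 7, 8}, which is all 9 segments.
No 4 of the 8 panels cover everything (all 70 combinations miss at least one segment), so 5 is optimal.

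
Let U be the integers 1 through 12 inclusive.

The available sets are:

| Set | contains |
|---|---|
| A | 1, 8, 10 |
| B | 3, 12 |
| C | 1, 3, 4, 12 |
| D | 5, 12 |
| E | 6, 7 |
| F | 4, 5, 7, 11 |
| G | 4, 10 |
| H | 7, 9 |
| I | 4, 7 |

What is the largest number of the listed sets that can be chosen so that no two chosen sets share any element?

3

B, G, H are pairwise disjoint (B={3,12}; G={4,10}; H={7,9}).
Every remaining set overlaps one of these, and no 4 of the listed sets are pairwise disjoint, so 3 is the maximum.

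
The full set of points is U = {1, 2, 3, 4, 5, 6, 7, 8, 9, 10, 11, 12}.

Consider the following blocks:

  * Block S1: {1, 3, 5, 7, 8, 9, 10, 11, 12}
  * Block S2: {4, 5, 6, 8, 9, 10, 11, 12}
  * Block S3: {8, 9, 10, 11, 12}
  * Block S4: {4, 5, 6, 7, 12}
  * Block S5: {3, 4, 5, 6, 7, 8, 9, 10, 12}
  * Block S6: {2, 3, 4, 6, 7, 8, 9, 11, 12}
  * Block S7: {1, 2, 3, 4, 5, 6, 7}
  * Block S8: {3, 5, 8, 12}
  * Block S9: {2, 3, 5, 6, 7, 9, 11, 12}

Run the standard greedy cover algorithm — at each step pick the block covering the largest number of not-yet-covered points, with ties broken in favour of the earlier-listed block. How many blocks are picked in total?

2

Greedy: pick S1 (covers 9 new) → pick S6 (covers 3 new). Total picks: 2.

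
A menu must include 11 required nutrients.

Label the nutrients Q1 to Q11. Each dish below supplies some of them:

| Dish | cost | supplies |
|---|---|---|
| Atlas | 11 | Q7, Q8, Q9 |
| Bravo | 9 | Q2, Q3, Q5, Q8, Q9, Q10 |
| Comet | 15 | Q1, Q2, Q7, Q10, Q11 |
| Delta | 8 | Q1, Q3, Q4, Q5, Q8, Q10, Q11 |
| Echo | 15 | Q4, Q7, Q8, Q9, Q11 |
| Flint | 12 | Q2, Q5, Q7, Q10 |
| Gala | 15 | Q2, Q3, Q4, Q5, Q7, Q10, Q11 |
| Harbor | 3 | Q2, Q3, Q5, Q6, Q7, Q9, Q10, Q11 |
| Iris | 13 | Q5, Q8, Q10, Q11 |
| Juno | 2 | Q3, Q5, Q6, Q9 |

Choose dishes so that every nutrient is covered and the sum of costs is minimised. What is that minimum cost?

Delta, Harbor together cover every nutrient (Delta ∪ Harbor = {Q1, Q2, Q3, Q4, Q5, Q6, Q7, Q8, Q9, Q10, Q11}); total cost 8 + 3 = 11.
No covering selection has total cost below 11.

11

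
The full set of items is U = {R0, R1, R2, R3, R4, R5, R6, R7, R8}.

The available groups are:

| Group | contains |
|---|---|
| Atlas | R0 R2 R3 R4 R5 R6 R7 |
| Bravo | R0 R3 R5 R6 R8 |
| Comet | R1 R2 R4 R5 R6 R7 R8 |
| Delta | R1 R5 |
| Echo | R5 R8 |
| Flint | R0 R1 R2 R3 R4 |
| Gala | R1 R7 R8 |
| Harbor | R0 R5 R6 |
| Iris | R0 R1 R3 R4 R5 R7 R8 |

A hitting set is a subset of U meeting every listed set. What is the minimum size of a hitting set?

2

The 2 items {R1, R5} hit every group.
The groups Echo, Flint are pairwise disjoint, so any hitting set needs a separate item for each — at least 2. Hence 2 is optimal.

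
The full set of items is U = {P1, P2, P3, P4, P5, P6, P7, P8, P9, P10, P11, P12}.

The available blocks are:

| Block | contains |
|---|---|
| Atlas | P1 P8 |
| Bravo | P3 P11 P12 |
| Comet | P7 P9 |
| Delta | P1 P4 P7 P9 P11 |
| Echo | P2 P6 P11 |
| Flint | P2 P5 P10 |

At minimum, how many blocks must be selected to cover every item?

Atlas and Bravo and Delta and Echo and Flint together: Atlas ∪ Bravo ∪ Delta ∪ Echo ∪ Flint = {P1, P2, P3, P4, P5, P6, P7, P8, P9, P10, P11, P12} — every item is covered.
No 4 of the 6 blocks cover everything (all 15 combinations miss at least one item), so 5 is optimal.

5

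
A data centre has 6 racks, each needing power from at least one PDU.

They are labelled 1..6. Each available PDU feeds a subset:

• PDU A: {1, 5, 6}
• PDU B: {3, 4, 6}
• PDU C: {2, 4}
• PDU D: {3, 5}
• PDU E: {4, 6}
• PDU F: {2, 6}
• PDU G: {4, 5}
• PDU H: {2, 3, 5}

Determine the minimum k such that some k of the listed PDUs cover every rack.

A and B and H together: A ∪ B ∪ H = {1, 2, 3, 4, 5, 6} — every rack is covered.
Only A contains 1, so A is forced; the remaining 3 racks need at least 2 more PDUs (each remaining PDU adds at most 2) — so at least 3 PDUs are needed, and 3 is optimal.

3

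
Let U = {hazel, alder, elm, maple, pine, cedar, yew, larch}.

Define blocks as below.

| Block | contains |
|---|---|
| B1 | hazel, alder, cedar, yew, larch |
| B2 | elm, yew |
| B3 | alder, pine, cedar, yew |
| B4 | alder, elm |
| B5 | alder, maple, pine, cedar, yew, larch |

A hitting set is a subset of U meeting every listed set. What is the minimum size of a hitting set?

2

Take H = {elm, yew}. Each listed block contains at least one of these, so H is a hitting set of size 2.
No single point lies in every block, so at least 2 are needed and 2 is optimal.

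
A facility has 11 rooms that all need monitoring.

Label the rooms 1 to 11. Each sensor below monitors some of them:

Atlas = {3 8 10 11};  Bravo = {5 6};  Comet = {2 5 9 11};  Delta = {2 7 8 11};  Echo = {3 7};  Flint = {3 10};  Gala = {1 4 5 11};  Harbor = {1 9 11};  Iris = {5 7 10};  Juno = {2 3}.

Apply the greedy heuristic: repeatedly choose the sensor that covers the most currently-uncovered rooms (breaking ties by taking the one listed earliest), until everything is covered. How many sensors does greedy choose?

5

Greedy: pick Atlas (covers 4 new) → pick Comet (covers 3 new) → pick Gala (covers 2 new) → pick Bravo (covers 1 new) → pick Delta (covers 1 new). Total picks: 5.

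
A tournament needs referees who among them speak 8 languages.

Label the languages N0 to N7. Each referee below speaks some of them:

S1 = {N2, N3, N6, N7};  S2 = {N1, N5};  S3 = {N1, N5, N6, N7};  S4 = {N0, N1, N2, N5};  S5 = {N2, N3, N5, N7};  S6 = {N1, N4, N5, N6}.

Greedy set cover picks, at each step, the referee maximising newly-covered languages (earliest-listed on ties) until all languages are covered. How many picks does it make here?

Greedy: pick S1 (covers 4 new) → pick S4 (covers 3 new) → pick S6 (covers 1 new). Total picks: 3.

3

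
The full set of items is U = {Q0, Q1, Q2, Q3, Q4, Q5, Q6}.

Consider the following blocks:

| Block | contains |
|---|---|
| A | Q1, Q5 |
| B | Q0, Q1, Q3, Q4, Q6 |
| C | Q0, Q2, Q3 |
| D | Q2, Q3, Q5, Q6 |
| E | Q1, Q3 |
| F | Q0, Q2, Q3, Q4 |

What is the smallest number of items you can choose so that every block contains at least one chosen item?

H = {Q3, Q5} meets every block (each contains at least one member of H), and |H| = 2.
The blocks A, F are pairwise disjoint, so any hitting set needs a separate item for each — at least 2. Hence 2 is optimal.

2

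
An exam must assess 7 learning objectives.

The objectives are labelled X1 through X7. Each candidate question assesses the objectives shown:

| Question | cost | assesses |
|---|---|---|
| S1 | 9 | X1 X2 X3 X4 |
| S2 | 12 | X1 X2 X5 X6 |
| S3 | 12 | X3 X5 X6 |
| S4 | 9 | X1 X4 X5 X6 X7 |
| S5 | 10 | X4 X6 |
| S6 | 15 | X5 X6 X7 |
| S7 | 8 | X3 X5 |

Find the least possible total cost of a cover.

S1, S4 together cover every objective (S1 ∪ S4 = {X1, X2, X3, X4, X5, X6, X7}); total cost 9 + 9 = 18.
No covering selection has total cost below 18.

18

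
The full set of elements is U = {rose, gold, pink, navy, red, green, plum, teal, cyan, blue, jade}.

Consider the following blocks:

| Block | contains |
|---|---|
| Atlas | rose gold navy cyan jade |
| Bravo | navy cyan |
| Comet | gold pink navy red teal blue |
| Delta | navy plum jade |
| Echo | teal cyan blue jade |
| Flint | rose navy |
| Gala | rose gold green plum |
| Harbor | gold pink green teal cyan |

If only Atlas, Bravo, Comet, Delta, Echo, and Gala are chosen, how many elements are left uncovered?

Union of Atlas, Bravo, Comet, Delta, Echo, Gala = {rose, gold, pink, navy, red, green, plum, teal, cyan, blue, jade} — that's every element, so 0 are uncovered.

0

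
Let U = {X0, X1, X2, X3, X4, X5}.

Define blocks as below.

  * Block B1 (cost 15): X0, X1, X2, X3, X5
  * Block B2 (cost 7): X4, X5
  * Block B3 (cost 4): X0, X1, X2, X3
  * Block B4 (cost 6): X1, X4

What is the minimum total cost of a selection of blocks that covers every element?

B2, B3 together cover every element (B2 ∪ B3 = {X0, X1, X2, X3, X4, X5}); total cost 7 + 4 = 11.
No covering selection has total cost below 11.

11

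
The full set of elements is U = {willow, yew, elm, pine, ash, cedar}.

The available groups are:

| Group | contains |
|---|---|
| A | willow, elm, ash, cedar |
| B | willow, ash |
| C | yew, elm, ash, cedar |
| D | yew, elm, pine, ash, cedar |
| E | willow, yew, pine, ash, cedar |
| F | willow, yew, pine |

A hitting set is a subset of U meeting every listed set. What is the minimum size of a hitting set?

H = {willow, elm} meets every group (each contains at least one member of H), and |H| = 2.
No single element lies in every group, so at least 2 are needed and 2 is optimal.

2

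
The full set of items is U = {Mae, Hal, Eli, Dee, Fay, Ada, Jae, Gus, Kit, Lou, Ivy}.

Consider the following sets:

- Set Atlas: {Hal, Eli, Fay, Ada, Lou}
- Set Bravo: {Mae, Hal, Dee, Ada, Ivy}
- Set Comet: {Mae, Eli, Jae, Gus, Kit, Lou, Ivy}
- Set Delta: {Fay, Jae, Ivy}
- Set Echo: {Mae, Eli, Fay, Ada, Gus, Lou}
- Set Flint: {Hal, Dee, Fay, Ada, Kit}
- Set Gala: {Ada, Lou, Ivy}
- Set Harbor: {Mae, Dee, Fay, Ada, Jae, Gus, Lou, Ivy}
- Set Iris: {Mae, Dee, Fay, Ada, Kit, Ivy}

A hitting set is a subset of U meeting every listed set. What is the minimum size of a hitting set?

Take H = {Ada, Ivy}. Each listed set contains at least one of these, so H is a hitting set of size 2.
No single item lies in every set, so at least 2 are needed and 2 is optimal.

2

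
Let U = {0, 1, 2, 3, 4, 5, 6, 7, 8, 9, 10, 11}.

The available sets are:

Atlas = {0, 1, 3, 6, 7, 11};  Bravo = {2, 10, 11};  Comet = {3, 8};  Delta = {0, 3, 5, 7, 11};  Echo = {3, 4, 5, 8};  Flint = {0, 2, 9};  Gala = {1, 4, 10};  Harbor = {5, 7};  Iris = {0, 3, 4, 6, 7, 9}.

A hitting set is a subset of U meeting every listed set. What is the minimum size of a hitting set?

Take H = {2, 7, 8, 10}. Each listed set contains at least one of these, so H is a hitting set of size 4.
The sets Comet, Flint, Gala, Harbor are pairwise disjoint, so any hitting set needs a separate point for each — at least 4. Hence 4 is optimal.

4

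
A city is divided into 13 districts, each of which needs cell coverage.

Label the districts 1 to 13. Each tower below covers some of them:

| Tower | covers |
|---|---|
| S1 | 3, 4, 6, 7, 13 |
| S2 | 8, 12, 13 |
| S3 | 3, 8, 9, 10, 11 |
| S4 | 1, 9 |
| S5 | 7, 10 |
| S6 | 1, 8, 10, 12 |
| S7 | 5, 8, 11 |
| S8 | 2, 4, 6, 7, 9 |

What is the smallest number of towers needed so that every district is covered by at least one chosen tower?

Take {S1, S6, S7, S8}. Their union is {1, 2, 3, 4, 5, 6, 7, 8, 9, 10, 11, 12, 13}, which is all 13 districts.
No 3 of the 8 towers cover everything (all 56 combinations miss at least one district), so 4 is optimal.

4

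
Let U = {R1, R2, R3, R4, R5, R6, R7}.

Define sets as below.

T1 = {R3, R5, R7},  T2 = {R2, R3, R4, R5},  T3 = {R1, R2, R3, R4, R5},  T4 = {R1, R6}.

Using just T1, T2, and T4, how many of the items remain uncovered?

0

Union of T1, T2, T4 = {R1, R2, R3, R4, R5, R6, R7} — that's every item, so 0 are uncovered.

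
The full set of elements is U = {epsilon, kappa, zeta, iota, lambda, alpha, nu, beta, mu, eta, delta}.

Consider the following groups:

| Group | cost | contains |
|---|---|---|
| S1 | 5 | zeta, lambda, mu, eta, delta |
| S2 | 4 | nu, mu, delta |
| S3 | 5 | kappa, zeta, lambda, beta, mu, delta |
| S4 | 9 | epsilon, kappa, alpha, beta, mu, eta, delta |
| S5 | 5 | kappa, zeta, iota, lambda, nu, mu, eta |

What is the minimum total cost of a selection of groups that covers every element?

14

S4, S5 together cover every element (S4 ∪ S5 = {epsilon, kappa, zeta, iota, lambda, alpha, nu, beta, mu, eta, delta}); total cost 9 + 5 = 14.
No covering selection has total cost below 14.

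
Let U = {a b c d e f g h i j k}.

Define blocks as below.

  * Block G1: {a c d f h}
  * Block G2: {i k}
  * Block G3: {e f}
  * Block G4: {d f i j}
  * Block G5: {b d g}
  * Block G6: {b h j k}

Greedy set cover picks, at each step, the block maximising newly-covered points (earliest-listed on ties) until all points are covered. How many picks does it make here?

Greedy: pick G1 (covers 5 new) → pick G6 (covers 3 new) → pick G2 (covers 1 new) → pick G3 (covers 1 new) → pick G5 (covers 1 new). Total picks: 5.

5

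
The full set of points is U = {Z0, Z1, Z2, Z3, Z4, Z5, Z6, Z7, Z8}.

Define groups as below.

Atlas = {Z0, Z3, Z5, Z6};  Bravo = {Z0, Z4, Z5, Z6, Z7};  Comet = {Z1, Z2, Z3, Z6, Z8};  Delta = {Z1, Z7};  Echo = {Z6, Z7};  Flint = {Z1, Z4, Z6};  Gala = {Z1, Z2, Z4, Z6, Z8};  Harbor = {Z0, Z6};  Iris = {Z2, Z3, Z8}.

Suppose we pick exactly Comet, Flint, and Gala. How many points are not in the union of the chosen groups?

3

Union of Comet, Flint, Gala = {Z1, Z2, Z3, Z4, Z6, Z8}.
Not covered: Z0, Z5, Z7 — 3 points.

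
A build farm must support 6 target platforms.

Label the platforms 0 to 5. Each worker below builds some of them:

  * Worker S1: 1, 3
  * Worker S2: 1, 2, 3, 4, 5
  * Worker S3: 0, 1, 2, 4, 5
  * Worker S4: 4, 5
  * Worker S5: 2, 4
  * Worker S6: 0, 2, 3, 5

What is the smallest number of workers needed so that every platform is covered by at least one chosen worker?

2

Take {S2, S3}. Their union is {0, 1, 2, 3, 4, 5}, which is all 6 platforms.
No single worker has all 6 platforms (the largest, S2, has 5), so 2 is optimal.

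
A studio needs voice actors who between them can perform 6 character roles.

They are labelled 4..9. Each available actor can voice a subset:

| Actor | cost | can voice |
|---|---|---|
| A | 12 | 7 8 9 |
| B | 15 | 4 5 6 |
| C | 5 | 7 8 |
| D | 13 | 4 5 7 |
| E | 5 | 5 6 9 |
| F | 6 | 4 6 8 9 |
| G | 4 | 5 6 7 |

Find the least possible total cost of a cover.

F, G together cover every role (F ∪ G = {4, 5, 6, 7, 8, 9}); total cost 6 + 4 = 10.
No covering selection has total cost below 10.

10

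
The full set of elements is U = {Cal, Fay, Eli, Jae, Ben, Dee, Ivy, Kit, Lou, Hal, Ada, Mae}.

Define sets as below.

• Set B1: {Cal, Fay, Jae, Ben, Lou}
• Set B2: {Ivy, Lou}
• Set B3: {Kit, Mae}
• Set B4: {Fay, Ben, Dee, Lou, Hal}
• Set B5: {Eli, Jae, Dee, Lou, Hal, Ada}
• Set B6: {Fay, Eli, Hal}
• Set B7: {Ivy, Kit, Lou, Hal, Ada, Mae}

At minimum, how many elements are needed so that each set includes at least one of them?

H = {Eli, Kit, Lou} meets every set (each contains at least one member of H), and |H| = 3.
The sets B2, B3, B6 are pairwise disjoint, so any hitting set needs a separate element for each — at least 3. Hence 3 is optimal.

3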